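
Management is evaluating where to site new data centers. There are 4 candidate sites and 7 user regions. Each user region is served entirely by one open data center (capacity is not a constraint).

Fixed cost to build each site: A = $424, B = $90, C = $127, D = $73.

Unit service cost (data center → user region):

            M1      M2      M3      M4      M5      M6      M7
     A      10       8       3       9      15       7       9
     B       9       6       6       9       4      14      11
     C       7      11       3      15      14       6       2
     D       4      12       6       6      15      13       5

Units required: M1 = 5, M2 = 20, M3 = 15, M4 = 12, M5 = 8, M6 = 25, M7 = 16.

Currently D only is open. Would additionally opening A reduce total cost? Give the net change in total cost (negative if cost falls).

No — net change +149 (cost rises by 149).

Current service cost with {D}: 947.
Adding A: each user region re-picks its cheapest; new service cost 672, saving 275.
Extra fixed cost: 424. Net change = 424 − 275 = 149.
(Totals: 1020 → 1169.)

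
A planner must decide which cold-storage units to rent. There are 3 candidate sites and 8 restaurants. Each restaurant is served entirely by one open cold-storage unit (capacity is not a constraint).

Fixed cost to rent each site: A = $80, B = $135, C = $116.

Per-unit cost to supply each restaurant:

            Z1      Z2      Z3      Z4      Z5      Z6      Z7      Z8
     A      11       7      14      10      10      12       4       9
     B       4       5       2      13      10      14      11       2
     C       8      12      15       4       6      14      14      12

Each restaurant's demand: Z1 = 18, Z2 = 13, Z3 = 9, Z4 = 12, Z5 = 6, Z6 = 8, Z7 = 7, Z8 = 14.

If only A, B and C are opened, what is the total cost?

Total cost: 722

Each restaurant is assigned to its cheapest site among the open ones.
{A, B, C}: Z1→B 4·18=72, Z2→B 5·13=65, Z3→B 2·9=18, Z4→C 4·12=48, Z5→C 6·6=36, Z6→A 12·8=96, Z7→A 4·7=28, Z8→B 2·14=28. Service 391; fixed 331; total 722.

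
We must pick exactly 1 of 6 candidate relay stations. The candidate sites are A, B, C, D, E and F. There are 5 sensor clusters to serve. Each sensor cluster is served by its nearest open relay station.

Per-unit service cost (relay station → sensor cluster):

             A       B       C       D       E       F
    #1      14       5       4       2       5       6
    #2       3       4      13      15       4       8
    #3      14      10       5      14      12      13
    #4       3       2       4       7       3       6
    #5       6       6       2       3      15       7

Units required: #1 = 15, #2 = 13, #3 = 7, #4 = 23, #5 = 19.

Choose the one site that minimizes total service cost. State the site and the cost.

With exactly 1 open, each sensor cluster uses its cheapest among the chosen.
{B}: #1→B 5·15=75, #2→B 4·13=52, #3→B 10·7=70, #4→B 2·23=46, #5→B 6·19=114. Service cost 357.
{C}: service cost 394
{A}: service cost 530
Among all 6 size-1 choices, {B} is lowest.

Choose B only; total service cost 357.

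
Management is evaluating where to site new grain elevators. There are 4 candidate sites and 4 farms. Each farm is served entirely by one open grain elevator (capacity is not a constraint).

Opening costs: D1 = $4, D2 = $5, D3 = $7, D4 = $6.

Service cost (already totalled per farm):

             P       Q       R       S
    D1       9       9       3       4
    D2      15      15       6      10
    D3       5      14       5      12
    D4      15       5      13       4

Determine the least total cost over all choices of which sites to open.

Minimum total cost: 29

For any fixed open set, each farm goes to its cheapest open site; total = fixed + service.
{D1}: P→D1 9, Q→D1 9, R→D1 3, S→D1 4. Service 25; fixed 4; total 29.
{D1, D4}: service 21 + fixed 10 = 31
{D1, D3}: service 21 + fixed 11 = 32
{D1, D2, D3, D4}: service 17 + fixed 22 = 39
No other subset beats 29.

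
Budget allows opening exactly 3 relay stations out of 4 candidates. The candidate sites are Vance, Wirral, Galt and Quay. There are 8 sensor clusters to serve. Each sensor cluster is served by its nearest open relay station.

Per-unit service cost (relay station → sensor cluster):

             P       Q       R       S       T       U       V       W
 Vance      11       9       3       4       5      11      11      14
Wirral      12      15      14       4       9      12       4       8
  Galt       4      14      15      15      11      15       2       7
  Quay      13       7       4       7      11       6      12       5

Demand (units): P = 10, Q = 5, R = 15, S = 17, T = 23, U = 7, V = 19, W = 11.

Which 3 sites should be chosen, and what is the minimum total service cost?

Choose Vance, Galt and Quay; total service cost 438.

With exactly 3 open, each sensor cluster uses its cheapest among the chosen.
{Vance, Galt, Quay}: P→Galt 4·10=40, Q→Quay 7·5=35, R→Vance 3·15=45, S→Vance 4·17=68, T→Vance 5·23=115, U→Quay 6·7=42, V→Galt 2·19=38, W→Quay 5·11=55. Service cost 438.
{Vance, Wirral, Galt}: service cost 505
{Wirral, Galt, Quay}: service cost 545
Among all 4 size-3 choices, {Vance, Galt, Quay} is lowest.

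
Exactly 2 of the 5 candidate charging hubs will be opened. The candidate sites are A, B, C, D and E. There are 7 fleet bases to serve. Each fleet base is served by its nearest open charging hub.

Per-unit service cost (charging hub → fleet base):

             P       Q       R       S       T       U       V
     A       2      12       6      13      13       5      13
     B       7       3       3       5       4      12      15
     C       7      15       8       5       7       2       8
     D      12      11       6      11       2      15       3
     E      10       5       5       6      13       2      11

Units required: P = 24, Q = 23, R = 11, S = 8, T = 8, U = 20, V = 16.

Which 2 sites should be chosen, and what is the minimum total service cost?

With exactly 2 open, each fleet base uses its cheapest among the chosen.
{B, C}: P→B 7·24=168, Q→B 3·23=69, R→B 3·11=33, S→B 5·8=40, T→B 4·8=32, U→C 2·20=40, V→C 8·16=128. Service cost 510.
{A, B}: service cost 530
{B, E}: service cost 558
Among all 10 size-2 choices, {B, C} is lowest.

Choose B and C; total service cost 510.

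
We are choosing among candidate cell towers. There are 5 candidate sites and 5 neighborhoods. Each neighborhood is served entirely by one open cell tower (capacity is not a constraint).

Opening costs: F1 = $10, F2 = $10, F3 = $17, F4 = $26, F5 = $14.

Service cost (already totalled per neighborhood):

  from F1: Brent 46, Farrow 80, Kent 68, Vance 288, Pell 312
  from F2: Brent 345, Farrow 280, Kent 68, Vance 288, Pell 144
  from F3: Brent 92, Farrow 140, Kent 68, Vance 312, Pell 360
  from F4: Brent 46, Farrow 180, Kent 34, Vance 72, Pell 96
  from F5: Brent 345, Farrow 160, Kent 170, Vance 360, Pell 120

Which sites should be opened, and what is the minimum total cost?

Open F1 and F4; minimum total cost 364.

For any fixed open set, each neighborhood goes to its cheapest open site; total = fixed + service.
{F1, F4}: Brent→F1 46, Farrow→F1 80, Kent→F4 34, Vance→F4 72, Pell→F4 96. Service 328; fixed 36; total 364.
{F1, F2, F4}: Brent→F1 46, Farrow→F1 80, Kent→F4 34, Vance→F4 72, Pell→F4 96. Service 328; fixed 46; total 374.
{F1, F4, F5}: service 328 + fixed 50 = 378
{F1, F2, F3, F4, F5}: service 328 + fixed 77 = 405
No other subset beats 364.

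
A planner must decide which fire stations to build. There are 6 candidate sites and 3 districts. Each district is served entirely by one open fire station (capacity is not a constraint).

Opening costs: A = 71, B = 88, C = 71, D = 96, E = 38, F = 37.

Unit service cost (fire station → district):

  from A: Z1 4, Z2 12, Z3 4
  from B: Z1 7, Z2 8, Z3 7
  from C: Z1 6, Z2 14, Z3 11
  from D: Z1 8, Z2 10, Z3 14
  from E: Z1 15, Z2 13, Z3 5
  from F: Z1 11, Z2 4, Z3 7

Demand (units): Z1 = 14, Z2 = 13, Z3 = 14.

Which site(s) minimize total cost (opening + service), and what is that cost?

Open A and F; minimum total cost 272.

For any fixed open set, each district goes to its cheapest open site; total = fixed + service.
{A, F}: Z1→A 4·14=56, Z2→F 4·13=52, Z3→A 4·14=56. Service 164; fixed 108; total 272.
{A, E, F}: service 164 + fixed 146 = 310
{A}: service 268 + fixed 71 = 339
{A, B, C, D, E, F}: service 164 + fixed 401 = 565
No other subset beats 272.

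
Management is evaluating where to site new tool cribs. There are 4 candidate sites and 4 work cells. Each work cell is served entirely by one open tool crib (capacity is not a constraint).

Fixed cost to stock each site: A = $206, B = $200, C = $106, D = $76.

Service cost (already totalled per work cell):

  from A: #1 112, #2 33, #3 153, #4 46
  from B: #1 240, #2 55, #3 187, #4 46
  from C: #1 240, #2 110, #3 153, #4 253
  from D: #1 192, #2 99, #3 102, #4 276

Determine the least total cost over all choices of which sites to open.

Minimum total cost: 550

For any fixed open set, each work cell goes to its cheapest open site; total = fixed + service.
{A}: #1→A 112, #2→A 33, #3→A 153, #4→A 46. Service 344; fixed 206; total 550.
{A, D}: service 293 + fixed 282 = 575
{A, C}: #1→A 112, #2→A 33, #3→A 153, #4→A 46. Service 344; fixed 312; total 656.
{A, B, C, D}: service 293 + fixed 588 = 881
No other subset beats 550.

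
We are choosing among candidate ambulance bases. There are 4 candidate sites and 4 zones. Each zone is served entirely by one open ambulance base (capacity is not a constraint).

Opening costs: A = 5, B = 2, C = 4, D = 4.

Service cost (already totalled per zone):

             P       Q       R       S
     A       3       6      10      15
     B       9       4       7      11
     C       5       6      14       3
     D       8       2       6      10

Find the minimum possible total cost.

For any fixed open set, each zone goes to its cheapest open site; total = fixed + service.
{C, D}: P→C 5, Q→D 2, R→D 6, S→C 3. Service 16; fixed 8; total 24.
{B, C}: P→C 5, Q→B 4, R→B 7, S→C 3. Service 19; fixed 6; total 25.
{B, C, D}: service 16 + fixed 10 = 26
{A, B, C, D}: service 14 + fixed 15 = 29
No other subset beats 24.

Minimum total cost: 24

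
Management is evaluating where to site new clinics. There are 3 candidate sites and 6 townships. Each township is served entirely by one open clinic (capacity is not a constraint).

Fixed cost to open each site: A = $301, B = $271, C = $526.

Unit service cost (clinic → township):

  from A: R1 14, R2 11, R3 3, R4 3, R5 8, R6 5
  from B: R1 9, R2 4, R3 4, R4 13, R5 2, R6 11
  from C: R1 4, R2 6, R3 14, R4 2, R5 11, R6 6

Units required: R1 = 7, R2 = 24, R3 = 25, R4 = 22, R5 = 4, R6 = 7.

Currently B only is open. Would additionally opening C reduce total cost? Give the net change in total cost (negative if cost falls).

No — net change +214 (cost rises by 214).

Current service cost with {B}: 630.
Adding C: each township re-picks its cheapest; new service cost 318, saving 312.
Extra fixed cost: 526. Net change = 526 − 312 = 214.
(Totals: 901 → 1115.)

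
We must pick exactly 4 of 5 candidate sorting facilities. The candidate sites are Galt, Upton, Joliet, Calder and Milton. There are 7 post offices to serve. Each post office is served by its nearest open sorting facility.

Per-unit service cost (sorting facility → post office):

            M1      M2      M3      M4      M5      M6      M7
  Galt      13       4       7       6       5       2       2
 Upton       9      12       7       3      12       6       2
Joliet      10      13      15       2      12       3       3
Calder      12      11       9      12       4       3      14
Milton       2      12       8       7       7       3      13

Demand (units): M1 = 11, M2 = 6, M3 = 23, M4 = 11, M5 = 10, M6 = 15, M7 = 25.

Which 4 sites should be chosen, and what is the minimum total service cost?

With exactly 4 open, each post office uses its cheapest among the chosen.
{Galt, Joliet, Calder, Milton}: M1→Milton 2·11=22, M2→Galt 4·6=24, M3→Galt 7·23=161, M4→Joliet 2·11=22, M5→Calder 4·10=40, M6→Galt 2·15=30, M7→Galt 2·25=50. Service cost 349.
{Galt, Upton, Joliet, Milton}: service cost 359
{Galt, Upton, Calder, Milton}: service cost 360
Among all 5 size-4 choices, {Galt, Joliet, Calder, Milton} is lowest.

Choose Galt, Joliet, Calder and Milton; total service cost 349.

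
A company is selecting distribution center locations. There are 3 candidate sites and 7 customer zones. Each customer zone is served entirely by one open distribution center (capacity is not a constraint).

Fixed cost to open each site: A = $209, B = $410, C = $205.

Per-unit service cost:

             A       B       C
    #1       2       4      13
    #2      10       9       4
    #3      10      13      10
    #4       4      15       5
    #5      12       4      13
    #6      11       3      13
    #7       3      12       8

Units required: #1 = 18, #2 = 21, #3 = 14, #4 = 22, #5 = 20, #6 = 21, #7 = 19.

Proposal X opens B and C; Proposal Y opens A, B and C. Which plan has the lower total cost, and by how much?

Proposal X: {B, C}: #1→B 4·18=72, #2→C 4·21=84, #3→C 10·14=140, #4→C 5·22=110, #5→B 4·20=80, #6→B 3·21=63, #7→C 8·19=152. Service 701; fixed 615; total 1316.
Proposal Y: {A, B, C}: #1→A 2·18=36, #2→C 4·21=84, #3→A 10·14=140, #4→A 4·22=88, #5→B 4·20=80, #6→B 3·21=63, #7→A 3·19=57. Service 548; fixed 824; total 1372.
Difference: |1316 − 1372| = 56.

Proposal X is cheaper by 56.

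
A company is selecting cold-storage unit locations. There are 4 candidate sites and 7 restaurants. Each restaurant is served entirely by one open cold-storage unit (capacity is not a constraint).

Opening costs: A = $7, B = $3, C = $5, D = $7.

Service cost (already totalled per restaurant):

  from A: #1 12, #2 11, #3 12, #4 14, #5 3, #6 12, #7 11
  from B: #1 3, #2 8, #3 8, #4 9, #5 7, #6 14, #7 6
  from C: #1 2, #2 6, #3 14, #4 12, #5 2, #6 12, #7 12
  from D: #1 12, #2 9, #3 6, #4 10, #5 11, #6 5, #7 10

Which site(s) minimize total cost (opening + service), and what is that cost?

Open B, C and D; minimum total cost 51.

For any fixed open set, each restaurant goes to its cheapest open site; total = fixed + service.
{B, C, D}: #1→C 2, #2→C 6, #3→D 6, #4→B 9, #5→C 2, #6→D 5, #7→B 6. Service 36; fixed 15; total 51.
{B, C}: #1→C 2, #2→C 6, #3→B 8, #4→B 9, #5→C 2, #6→C 12, #7→B 6. Service 45; fixed 8; total 53.
{C, D}: service 41 + fixed 12 = 53
{A, B, C, D}: service 36 + fixed 22 = 58
No other subset beats 51.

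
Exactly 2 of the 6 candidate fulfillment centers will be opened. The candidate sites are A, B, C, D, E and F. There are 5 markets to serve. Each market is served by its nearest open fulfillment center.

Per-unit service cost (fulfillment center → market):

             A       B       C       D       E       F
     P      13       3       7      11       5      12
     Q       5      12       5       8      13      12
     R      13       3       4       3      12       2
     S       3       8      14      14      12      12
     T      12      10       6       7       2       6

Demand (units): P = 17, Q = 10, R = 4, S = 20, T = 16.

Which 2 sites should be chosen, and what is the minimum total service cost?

Choose A and E; total service cost 275.

With exactly 2 open, each market uses its cheapest among the chosen.
{A, E}: P→E 5·17=85, Q→A 5·10=50, R→E 12·4=48, S→A 3·20=60, T→E 2·16=32. Service cost 275.
{A, B}: service cost 333
{A, C}: service cost 341
Among all 15 size-2 choices, {A, E} is lowest.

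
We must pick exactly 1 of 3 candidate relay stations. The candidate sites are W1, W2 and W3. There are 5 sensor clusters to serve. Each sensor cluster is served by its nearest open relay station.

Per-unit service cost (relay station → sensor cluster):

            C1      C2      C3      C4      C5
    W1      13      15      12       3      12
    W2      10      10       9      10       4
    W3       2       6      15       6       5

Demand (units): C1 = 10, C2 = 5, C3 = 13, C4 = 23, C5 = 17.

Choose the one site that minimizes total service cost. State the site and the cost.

With exactly 1 open, each sensor cluster uses its cheapest among the chosen.
{W3}: C1→W3 2·10=20, C2→W3 6·5=30, C3→W3 15·13=195, C4→W3 6·23=138, C5→W3 5·17=85. Service cost 468.
{W2}: service cost 565
{W1}: service cost 634
Among all 3 size-1 choices, {W3} is lowest.

Choose W3 only; total service cost 468.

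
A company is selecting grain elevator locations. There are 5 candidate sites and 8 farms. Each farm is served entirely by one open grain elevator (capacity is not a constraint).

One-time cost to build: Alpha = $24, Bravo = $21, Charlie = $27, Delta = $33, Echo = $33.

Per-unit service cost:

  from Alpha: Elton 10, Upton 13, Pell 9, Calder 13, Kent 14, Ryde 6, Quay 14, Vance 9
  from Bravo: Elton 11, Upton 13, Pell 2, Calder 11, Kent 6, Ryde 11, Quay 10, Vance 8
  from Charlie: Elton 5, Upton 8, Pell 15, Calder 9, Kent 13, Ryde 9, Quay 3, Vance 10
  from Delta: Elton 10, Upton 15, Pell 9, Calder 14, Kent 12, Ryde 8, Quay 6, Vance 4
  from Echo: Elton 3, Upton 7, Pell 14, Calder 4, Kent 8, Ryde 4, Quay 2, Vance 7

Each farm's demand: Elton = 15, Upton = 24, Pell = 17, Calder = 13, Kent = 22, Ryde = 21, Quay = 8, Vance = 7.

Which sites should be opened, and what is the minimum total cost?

Open Bravo and Echo; minimum total cost 634.

For any fixed open set, each farm goes to its cheapest open site; total = fixed + service.
{Bravo, Echo}: Elton→Echo 3·15=45, Upton→Echo 7·24=168, Pell→Bravo 2·17=34, Calder→Echo 4·13=52, Kent→Bravo 6·22=132, Ryde→Echo 4·21=84, Quay→Echo 2·8=16, Vance→Echo 7·7=49. Service 580; fixed 54; total 634.
{Bravo, Delta, Echo}: service 559 + fixed 87 = 646
{Alpha, Bravo, Echo}: service 580 + fixed 78 = 658
{Alpha, Bravo, Charlie, Delta, Echo}: service 559 + fixed 138 = 697
No other subset beats 634.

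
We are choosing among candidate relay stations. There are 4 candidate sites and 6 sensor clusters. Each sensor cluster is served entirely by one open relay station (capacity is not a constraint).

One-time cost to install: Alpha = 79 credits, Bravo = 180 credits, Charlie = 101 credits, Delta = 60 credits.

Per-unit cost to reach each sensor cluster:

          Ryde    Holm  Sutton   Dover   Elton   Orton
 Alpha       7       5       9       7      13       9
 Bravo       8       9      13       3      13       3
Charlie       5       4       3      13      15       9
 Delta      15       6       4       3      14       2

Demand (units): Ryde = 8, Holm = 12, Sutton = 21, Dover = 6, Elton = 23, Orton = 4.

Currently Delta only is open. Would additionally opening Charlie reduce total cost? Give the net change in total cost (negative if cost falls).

Current service cost with {Delta}: 624.
Adding Charlie: each sensor cluster re-picks its cheapest; new service cost 499, saving 125.
Extra fixed cost: 101. Net change = 101 − 125 = -24.
(Totals: 684 → 660.)

Yes — net change −24 (cost falls by 24).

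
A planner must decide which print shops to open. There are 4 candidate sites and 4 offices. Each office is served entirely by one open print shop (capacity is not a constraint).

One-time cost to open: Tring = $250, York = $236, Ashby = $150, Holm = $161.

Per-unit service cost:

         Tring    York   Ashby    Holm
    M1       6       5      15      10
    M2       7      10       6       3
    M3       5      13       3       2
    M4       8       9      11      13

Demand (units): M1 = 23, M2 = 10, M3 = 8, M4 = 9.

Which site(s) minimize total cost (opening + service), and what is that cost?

Open Holm only; minimum total cost 554.

For any fixed open set, each office goes to its cheapest open site; total = fixed + service.
{Holm}: M1→Holm 10·23=230, M2→Holm 3·10=30, M3→Holm 2·8=16, M4→Holm 13·9=117. Service 393; fixed 161; total 554.
{Tring}: service 320 + fixed 250 = 570
{York}: service 400 + fixed 236 = 636
{Tring, York, Ashby, Holm}: service 233 + fixed 797 = 1030
No other subset beats 554.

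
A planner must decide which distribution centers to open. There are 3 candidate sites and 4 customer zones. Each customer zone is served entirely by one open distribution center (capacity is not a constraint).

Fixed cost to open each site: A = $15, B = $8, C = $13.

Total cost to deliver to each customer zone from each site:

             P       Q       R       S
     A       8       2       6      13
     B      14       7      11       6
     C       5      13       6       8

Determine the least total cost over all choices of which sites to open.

For any fixed open set, each customer zone goes to its cheapest open site; total = fixed + service.
{A}: P→A 8, Q→A 2, R→A 6, S→A 13. Service 29; fixed 15; total 44.
{A, B}: P→A 8, Q→A 2, R→A 6, S→B 6. Service 22; fixed 23; total 45.
{B, C}: P→C 5, Q→B 7, R→C 6, S→B 6. Service 24; fixed 21; total 45.
{A, B, C}: P→C 5, Q→A 2, R→A 6, S→B 6. Service 19; fixed 36; total 55.
No other subset beats 44.

Minimum total cost: 44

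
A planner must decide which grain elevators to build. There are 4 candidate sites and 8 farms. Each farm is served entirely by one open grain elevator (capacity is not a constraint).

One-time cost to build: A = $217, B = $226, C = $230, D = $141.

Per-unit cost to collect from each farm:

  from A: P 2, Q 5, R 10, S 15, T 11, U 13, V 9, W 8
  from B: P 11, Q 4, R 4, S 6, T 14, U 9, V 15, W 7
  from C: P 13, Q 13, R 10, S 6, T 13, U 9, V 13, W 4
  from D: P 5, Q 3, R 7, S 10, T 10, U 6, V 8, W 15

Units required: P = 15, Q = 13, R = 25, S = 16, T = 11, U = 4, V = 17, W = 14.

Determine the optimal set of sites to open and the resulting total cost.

Open B and D; minimum total cost 1045.

For any fixed open set, each farm goes to its cheapest open site; total = fixed + service.
{B, D}: P→D 5·15=75, Q→D 3·13=39, R→B 4·25=100, S→B 6·16=96, T→D 10·11=110, U→D 6·4=24, V→D 8·17=136, W→B 7·14=98. Service 678; fixed 367; total 1045.
{D}: service 929 + fixed 141 = 1070
{C, D}: P→D 5·15=75, Q→D 3·13=39, R→D 7·25=175, S→C 6·16=96, T→D 10·11=110, U→D 6·4=24, V→D 8·17=136, W→C 4·14=56. Service 711; fixed 371; total 1082.
{A, B, C, D}: service 591 + fixed 814 = 1405
No other subset beats 1045.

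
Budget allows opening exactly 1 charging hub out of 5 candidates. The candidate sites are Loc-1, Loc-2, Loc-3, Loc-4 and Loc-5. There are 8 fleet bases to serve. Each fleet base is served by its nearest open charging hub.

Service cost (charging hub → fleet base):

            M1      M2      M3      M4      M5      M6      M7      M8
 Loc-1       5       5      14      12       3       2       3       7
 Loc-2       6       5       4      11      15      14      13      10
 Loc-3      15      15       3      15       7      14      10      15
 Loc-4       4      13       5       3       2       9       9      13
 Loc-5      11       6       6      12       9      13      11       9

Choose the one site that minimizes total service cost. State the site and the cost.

Choose Loc-1 only; total service cost 51.

With exactly 1 open, each fleet base uses its cheapest among the chosen.
{Loc-1}: M1→Loc-1 5, M2→Loc-1 5, M3→Loc-1 14, M4→Loc-1 12, M5→Loc-1 3, M6→Loc-1 2, M7→Loc-1 3, M8→Loc-1 7. Service cost 51.
{Loc-4}: service cost 58
{Loc-5}: service cost 77
Among all 5 size-1 choices, {Loc-1} is lowest.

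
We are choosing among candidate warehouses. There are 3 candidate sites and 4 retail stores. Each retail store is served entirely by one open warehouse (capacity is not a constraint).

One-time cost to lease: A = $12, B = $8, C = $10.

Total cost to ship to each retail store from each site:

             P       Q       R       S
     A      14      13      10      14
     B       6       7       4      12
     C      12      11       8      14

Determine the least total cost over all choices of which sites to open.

Minimum total cost: 37

For any fixed open set, each retail store goes to its cheapest open site; total = fixed + service.
{B}: P→B 6, Q→B 7, R→B 4, S→B 12. Service 29; fixed 8; total 37.
{B, C}: service 29 + fixed 18 = 47
{A, B}: P→B 6, Q→B 7, R→B 4, S→B 12. Service 29; fixed 20; total 49.
{A, B, C}: service 29 + fixed 30 = 59
No other subset beats 37.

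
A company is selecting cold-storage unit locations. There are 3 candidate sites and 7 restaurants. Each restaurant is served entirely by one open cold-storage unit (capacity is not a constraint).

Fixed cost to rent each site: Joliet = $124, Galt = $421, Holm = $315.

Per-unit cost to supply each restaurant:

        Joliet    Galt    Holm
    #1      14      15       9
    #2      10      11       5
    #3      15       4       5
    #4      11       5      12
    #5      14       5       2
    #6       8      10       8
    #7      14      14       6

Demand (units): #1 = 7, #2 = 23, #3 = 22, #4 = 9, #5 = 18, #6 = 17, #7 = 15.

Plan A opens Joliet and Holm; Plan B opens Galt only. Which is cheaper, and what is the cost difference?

Plan A: {Joliet, Holm}: #1→Holm 9·7=63, #2→Holm 5·23=115, #3→Holm 5·22=110, #4→Joliet 11·9=99, #5→Holm 2·18=36, #6→Joliet 8·17=136, #7→Holm 6·15=90. Service 649; fixed 439; total 1088.
Plan B: {Galt}: #1→Galt 15·7=105, #2→Galt 11·23=253, #3→Galt 4·22=88, #4→Galt 5·9=45, #5→Galt 5·18=90, #6→Galt 10·17=170, #7→Galt 14·15=210. Service 961; fixed 421; total 1382.
Difference: |1088 − 1382| = 294.

Plan A is cheaper by 294.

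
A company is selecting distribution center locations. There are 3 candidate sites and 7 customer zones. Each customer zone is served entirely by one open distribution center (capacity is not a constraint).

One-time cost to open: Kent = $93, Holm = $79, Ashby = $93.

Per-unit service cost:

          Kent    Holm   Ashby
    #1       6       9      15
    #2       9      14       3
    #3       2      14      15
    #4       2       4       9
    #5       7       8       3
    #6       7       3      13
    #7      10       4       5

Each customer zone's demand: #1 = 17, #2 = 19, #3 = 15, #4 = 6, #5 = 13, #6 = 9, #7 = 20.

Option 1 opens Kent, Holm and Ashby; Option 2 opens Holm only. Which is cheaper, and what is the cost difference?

Option 1: {Kent, Holm, Ashby}: #1→Kent 6·17=102, #2→Ashby 3·19=57, #3→Kent 2·15=30, #4→Kent 2·6=12, #5→Ashby 3·13=39, #6→Holm 3·9=27, #7→Holm 4·20=80. Service 347; fixed 265; total 612.
Option 2: {Holm}: #1→Holm 9·17=153, #2→Holm 14·19=266, #3→Holm 14·15=210, #4→Holm 4·6=24, #5→Holm 8·13=104, #6→Holm 3·9=27, #7→Holm 4·20=80. Service 864; fixed 79; total 943.
Difference: |612 − 943| = 331.

Option 1 is cheaper by 331.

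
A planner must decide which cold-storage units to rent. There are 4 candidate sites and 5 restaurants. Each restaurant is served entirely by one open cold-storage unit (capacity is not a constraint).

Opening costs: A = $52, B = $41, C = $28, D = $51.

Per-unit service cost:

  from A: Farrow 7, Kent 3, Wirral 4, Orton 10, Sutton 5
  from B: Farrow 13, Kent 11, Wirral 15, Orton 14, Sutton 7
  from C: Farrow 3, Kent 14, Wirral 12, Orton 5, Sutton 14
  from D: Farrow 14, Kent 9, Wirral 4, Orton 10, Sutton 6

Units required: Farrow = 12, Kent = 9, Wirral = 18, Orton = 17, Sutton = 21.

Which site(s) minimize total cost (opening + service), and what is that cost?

For any fixed open set, each restaurant goes to its cheapest open site; total = fixed + service.
{A, C}: Farrow→C 3·12=36, Kent→A 3·9=27, Wirral→A 4·18=72, Orton→C 5·17=85, Sutton→A 5·21=105. Service 325; fixed 80; total 405.
{A, B, C}: service 325 + fixed 121 = 446
{A, C, D}: service 325 + fixed 131 = 456
{A, B, C, D}: service 325 + fixed 172 = 497
(All 15 nonempty subsets were checked; A and C is lowest.)

Open A and C; minimum total cost 405.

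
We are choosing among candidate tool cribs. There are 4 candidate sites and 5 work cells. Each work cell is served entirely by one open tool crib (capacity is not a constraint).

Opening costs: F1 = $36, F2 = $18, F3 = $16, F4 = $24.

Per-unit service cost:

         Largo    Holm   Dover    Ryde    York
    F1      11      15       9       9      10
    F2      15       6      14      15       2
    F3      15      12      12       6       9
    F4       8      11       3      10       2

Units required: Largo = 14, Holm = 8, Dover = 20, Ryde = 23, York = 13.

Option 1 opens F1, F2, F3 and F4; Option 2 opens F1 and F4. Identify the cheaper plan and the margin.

Option 1 is cheaper by 75.

Option 1: {F1, F2, F3, F4}: Largo→F4 8·14=112, Holm→F2 6·8=48, Dover→F4 3·20=60, Ryde→F3 6·23=138, York→F2 2·13=26. Service 384; fixed 94; total 478.
Option 2: {F1, F4}: Largo→F4 8·14=112, Holm→F4 11·8=88, Dover→F4 3·20=60, Ryde→F1 9·23=207, York→F4 2·13=26. Service 493; fixed 60; total 553.
Difference: |478 − 553| = 75.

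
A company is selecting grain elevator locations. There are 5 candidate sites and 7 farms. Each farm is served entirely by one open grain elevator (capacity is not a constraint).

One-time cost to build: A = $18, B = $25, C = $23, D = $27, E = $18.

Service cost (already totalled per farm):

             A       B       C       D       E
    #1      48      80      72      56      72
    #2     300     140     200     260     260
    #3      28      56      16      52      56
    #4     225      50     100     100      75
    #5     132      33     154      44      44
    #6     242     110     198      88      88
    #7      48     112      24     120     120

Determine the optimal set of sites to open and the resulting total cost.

For any fixed open set, each farm goes to its cheapest open site; total = fixed + service.
{B, C, D}: #1→D 56, #2→B 140, #3→C 16, #4→B 50, #5→B 33, #6→D 88, #7→C 24. Service 407; fixed 75; total 482.
{A, B, C, E}: service 399 + fixed 84 = 483
{A, B, C}: service 421 + fixed 66 = 487
{A, B, C, D, E}: service 399 + fixed 111 = 510
No other subset beats 482.

Open B, C and D; minimum total cost 482.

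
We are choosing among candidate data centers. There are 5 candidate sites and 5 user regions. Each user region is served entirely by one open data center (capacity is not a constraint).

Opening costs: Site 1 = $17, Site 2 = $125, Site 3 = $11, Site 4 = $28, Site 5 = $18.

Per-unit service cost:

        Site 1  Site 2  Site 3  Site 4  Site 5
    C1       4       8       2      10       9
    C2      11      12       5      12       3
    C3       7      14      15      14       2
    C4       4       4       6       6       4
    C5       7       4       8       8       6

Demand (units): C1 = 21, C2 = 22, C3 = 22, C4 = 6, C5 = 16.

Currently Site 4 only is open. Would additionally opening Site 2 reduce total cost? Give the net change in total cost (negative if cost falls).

No — net change +7 (cost rises by 7).

Current service cost with {Site 4}: 946.
Adding Site 2: each user region re-picks its cheapest; new service cost 828, saving 118.
Extra fixed cost: 125. Net change = 125 − 118 = 7.
(Totals: 974 → 981.)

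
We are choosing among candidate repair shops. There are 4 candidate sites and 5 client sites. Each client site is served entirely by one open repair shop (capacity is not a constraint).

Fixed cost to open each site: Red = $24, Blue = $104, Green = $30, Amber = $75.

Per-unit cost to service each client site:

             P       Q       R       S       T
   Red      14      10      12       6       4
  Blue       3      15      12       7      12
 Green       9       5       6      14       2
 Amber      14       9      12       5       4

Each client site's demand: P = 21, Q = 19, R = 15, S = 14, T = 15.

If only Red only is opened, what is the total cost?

Total cost: 832

Each client site is assigned to its cheapest site among the open ones.
{Red}: P→Red 14·21=294, Q→Red 10·19=190, R→Red 12·15=180, S→Red 6·14=84, T→Red 4·15=60. Service 808; fixed 24; total 832.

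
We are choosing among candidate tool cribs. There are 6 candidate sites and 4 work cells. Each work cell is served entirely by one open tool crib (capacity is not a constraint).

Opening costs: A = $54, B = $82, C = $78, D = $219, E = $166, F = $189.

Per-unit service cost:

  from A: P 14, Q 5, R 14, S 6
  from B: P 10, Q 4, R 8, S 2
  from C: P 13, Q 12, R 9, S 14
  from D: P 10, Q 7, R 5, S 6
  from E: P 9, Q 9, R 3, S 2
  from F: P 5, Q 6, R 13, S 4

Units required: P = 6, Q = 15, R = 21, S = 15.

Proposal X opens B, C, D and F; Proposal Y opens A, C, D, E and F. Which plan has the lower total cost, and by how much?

Proposal X is cheaper by 111.

Proposal X: {B, C, D, F}: P→F 5·6=30, Q→B 4·15=60, R→D 5·21=105, S→B 2·15=30. Service 225; fixed 568; total 793.
Proposal Y: {A, C, D, E, F}: P→F 5·6=30, Q→A 5·15=75, R→E 3·21=63, S→E 2·15=30. Service 198; fixed 706; total 904.
Difference: |793 − 904| = 111.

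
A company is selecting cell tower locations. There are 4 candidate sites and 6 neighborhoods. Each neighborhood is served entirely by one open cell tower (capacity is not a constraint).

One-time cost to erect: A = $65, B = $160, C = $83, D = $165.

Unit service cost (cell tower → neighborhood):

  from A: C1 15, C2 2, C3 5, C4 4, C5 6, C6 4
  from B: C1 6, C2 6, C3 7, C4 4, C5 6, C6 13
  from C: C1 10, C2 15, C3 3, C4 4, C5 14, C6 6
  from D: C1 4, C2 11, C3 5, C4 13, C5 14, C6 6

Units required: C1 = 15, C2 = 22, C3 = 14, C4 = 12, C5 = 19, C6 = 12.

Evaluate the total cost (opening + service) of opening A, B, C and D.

Each neighborhood is assigned to its cheapest site among the open ones.
{A, B, C, D}: C1→D 4·15=60, C2→A 2·22=44, C3→C 3·14=42, C4→A 4·12=48, C5→A 6·19=114, C6→A 4·12=48. Service 356; fixed 473; total 829.

Total cost: 829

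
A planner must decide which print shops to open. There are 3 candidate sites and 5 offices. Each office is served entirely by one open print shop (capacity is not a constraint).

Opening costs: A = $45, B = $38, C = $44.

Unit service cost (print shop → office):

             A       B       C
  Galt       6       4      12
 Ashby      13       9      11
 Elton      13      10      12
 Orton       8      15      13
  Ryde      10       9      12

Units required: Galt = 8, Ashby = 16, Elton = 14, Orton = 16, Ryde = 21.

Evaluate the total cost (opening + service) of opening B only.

Total cost: 783

Each office is assigned to its cheapest site among the open ones.
{B}: Galt→B 4·8=32, Ashby→B 9·16=144, Elton→B 10·14=140, Orton→B 15·16=240, Ryde→B 9·21=189. Service 745; fixed 38; total 783.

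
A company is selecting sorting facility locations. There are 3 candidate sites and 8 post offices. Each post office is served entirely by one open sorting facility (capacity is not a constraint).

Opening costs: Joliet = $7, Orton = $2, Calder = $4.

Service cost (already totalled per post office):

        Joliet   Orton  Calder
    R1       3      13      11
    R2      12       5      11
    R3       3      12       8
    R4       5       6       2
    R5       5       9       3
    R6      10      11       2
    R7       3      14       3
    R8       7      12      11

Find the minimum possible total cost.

Minimum total cost: 41

For any fixed open set, each post office goes to its cheapest open site; total = fixed + service.
{Joliet, Orton, Calder}: R1→Joliet 3, R2→Orton 5, R3→Joliet 3, R4→Calder 2, R5→Calder 3, R6→Calder 2, R7→Joliet 3, R8→Joliet 7. Service 28; fixed 13; total 41.
{Joliet, Calder}: service 34 + fixed 11 = 45
{Joliet, Orton}: service 41 + fixed 9 = 50
{Orton}: service 82 + fixed 2 = 84
(All 7 nonempty subsets were checked; Joliet, Orton and Calder is lowest.)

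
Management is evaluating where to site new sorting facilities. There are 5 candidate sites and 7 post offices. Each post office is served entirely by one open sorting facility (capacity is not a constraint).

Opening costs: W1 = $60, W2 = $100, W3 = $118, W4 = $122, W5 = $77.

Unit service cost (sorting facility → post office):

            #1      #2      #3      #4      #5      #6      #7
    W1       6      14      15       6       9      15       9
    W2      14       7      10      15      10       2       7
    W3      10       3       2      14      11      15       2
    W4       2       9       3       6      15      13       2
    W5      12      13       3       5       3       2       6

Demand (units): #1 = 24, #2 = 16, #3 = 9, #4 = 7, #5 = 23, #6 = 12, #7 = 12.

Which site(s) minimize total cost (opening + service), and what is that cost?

For any fixed open set, each post office goes to its cheapest open site; total = fixed + service.
{W4, W5}: #1→W4 2·24=48, #2→W4 9·16=144, #3→W4 3·9=27, #4→W5 5·7=35, #5→W5 3·23=69, #6→W5 2·12=24, #7→W4 2·12=24. Service 371; fixed 199; total 570.
{W3, W4, W5}: #1→W4 2·24=48, #2→W3 3·16=48, #3→W3 2·9=18, #4→W5 5·7=35, #5→W5 3·23=69, #6→W5 2·12=24, #7→W3 2·12=24. Service 266; fixed 317; total 583.
{W1, W3, W5}: service 362 + fixed 255 = 617
{W1, W2, W3, W4, W5}: service 266 + fixed 477 = 743
No other subset beats 570.

Open W4 and W5; minimum total cost 570.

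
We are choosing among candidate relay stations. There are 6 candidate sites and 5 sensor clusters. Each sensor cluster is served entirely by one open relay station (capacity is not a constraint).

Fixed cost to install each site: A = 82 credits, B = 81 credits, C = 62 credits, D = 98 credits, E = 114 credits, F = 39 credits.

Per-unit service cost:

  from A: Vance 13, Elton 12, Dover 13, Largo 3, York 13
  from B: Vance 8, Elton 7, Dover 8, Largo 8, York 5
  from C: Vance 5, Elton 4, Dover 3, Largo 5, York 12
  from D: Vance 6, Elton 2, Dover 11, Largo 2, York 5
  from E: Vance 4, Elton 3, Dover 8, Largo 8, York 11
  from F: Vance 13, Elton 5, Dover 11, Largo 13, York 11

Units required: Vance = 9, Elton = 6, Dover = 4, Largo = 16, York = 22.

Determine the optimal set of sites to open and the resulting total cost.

For any fixed open set, each sensor cluster goes to its cheapest open site; total = fixed + service.
{D}: Vance→D 6·9=54, Elton→D 2·6=12, Dover→D 11·4=44, Largo→D 2·16=32, York→D 5·22=110. Service 252; fixed 98; total 350.
{C, D}: Vance→C 5·9=45, Elton→D 2·6=12, Dover→C 3·4=12, Largo→D 2·16=32, York→D 5·22=110. Service 211; fixed 160; total 371.
{D, F}: Vance→D 6·9=54, Elton→D 2·6=12, Dover→D 11·4=44, Largo→D 2·16=32, York→D 5·22=110. Service 252; fixed 137; total 389.
{A, B, C, D, E, F}: service 202 + fixed 476 = 678
No other subset beats 350.

Open D only; minimum total cost 350.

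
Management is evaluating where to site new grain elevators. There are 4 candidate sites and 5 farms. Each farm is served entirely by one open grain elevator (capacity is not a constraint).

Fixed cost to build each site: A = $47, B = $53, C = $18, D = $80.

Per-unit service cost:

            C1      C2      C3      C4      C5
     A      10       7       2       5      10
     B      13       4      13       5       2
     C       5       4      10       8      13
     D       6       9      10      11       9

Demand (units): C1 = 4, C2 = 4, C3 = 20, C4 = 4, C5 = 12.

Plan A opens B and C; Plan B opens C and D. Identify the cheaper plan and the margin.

Plan A: {B, C}: C1→C 5·4=20, C2→B 4·4=16, C3→C 10·20=200, C4→B 5·4=20, C5→B 2·12=24. Service 280; fixed 71; total 351.
Plan B: {C, D}: C1→C 5·4=20, C2→C 4·4=16, C3→C 10·20=200, C4→C 8·4=32, C5→D 9·12=108. Service 376; fixed 98; total 474.
Difference: |351 − 474| = 123.

Plan A is cheaper by 123.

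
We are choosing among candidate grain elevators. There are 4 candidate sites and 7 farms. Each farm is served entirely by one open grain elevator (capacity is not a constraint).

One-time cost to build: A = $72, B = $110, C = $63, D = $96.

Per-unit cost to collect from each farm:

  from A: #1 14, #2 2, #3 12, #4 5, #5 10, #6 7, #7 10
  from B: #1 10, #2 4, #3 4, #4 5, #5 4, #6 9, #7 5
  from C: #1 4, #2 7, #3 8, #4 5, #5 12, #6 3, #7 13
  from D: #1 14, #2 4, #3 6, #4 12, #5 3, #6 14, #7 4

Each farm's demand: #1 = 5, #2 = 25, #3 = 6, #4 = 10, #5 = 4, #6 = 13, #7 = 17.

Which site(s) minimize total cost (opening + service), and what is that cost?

Open C and D; minimum total cost 484.

For any fixed open set, each farm goes to its cheapest open site; total = fixed + service.
{C, D}: #1→C 4·5=20, #2→D 4·25=100, #3→D 6·6=36, #4→C 5·10=50, #5→D 3·4=12, #6→C 3·13=39, #7→D 4·17=68. Service 325; fixed 159; total 484.
{A, C, D}: #1→C 4·5=20, #2→A 2·25=50, #3→D 6·6=36, #4→A 5·10=50, #5→D 3·4=12, #6→C 3·13=39, #7→D 4·17=68. Service 275; fixed 231; total 506.
{B, C}: service 334 + fixed 173 = 507
{A, B, C, D}: service 263 + fixed 341 = 604
No other subset beats 484.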